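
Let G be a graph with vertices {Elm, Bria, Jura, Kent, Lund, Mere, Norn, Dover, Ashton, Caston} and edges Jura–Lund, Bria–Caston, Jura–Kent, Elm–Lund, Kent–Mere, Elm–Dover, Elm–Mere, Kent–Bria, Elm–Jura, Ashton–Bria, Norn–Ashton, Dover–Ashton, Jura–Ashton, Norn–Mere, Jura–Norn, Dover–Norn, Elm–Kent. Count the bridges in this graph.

1

The edges on the cycle Elm-Jura-Lund-Elm are not bridges since each lies on that cycle.
But removing Caston–Bria disconnects Caston from Bria — this is a bridge.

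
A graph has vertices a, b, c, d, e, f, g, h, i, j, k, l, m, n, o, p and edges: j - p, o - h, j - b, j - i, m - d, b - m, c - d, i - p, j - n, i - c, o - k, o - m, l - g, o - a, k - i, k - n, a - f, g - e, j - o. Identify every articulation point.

a, g, o

Removing a increases the component count from 2 to 3, so a is a cut vertex.
Removing g increases the component count from 2 to 3, so g is a cut vertex.
Removing o increases the component count from 2 to 4, so o is a cut vertex.
By contrast removing b leaves 2 components; it is not a cut vertex. No other vertex is a cut vertex either.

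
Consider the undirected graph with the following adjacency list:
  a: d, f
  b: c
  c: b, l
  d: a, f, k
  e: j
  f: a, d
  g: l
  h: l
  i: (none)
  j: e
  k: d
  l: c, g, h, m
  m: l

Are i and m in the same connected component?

The component containing i is {i}, and m is not in it.

No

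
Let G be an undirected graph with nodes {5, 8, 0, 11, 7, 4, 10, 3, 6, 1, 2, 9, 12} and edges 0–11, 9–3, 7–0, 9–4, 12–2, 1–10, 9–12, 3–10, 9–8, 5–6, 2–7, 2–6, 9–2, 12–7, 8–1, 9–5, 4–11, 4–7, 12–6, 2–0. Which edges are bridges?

none

The edges on the cycle 9-12-7-4-9 are not bridges since each lies on that cycle.
Every edge lies on some cycle, so there are no bridges.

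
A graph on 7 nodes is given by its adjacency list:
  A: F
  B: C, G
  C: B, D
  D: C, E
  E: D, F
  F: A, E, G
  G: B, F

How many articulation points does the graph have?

Removing F increases the component count from 1 to 2, so F is a cut vertex.
By contrast removing A leaves 1 component; it is not a cut vertex. No other vertex is a cut vertex either.

1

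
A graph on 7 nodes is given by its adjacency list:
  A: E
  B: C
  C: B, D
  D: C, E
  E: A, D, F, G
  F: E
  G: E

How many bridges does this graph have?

6

removing C-D disconnects C from D; removing E-A disconnects E from A; removing F-E disconnects F from E; removing E-G disconnects E from G — these are bridges.
In total 6 edges are bridges.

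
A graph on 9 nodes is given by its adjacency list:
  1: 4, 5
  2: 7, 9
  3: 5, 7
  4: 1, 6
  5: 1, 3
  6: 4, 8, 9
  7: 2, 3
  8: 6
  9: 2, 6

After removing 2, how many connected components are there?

1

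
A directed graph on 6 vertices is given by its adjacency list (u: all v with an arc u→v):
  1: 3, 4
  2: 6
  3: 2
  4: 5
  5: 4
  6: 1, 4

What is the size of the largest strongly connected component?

4

{1, 2, 3, 6} are all mutually reachable — one SCC of size 4.
{4, 5} are all mutually reachable — one SCC of size 2.
The largest has 4 vertices.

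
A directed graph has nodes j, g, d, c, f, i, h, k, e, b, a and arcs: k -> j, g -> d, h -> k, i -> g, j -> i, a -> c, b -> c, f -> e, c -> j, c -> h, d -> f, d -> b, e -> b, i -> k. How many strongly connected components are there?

{b, c, d, e, f, g, h, i, j, k} are all mutually reachable — one SCC of size 10.
{a} is an SCC by itself.
That gives 2 strongly connected components.

2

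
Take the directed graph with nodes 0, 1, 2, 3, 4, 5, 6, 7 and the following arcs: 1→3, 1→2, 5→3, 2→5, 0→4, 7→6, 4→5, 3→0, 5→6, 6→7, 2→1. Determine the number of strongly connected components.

3

{0, 3, 4, 5} are all mutually reachable — one SCC of size 4.
{1, 2} are all mutually reachable — one SCC of size 2.
{6, 7} are all mutually reachable — one SCC of size 2.
That gives 3 strongly connected components.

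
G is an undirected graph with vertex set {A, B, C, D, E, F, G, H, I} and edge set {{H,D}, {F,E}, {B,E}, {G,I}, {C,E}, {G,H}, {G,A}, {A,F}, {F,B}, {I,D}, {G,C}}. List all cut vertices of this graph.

G

Removing G increases the component count from 1 to 2, so G is a cut vertex.
By contrast removing H leaves 1 component; it is not a cut vertex. No other vertex is a cut vertex either.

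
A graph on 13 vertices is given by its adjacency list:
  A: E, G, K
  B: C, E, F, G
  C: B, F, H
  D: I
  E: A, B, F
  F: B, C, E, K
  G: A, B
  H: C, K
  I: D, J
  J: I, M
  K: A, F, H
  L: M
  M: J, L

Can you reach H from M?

No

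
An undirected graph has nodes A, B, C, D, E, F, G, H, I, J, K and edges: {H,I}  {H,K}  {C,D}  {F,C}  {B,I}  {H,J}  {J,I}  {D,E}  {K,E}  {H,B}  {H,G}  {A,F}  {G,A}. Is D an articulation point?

No

Deleting D leaves 1 component (was 1) (its neighbors C, E remain connected to each other), so D is not a cut vertex.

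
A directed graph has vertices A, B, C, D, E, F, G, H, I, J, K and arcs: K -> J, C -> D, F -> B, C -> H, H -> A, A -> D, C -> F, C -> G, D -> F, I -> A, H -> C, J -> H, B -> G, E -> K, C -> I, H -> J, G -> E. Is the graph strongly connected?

From A we can reach every vertex (A, B, C, D, E, F, G, H, I, J, K), and every vertex can reach A (A, B, C, D, E, F, G, H, I, J, K). So the whole graph is one strongly connected component.

Yes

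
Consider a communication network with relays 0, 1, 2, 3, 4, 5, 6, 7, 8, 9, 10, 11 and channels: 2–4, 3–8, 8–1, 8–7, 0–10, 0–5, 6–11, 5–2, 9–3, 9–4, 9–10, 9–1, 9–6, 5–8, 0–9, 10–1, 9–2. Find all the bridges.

The edges on the cycle 9-3-8-1-9 are not bridges since each lies on that cycle.
But removing 6–11 disconnects 6 from 11; removing 8–7 disconnects 8 from 7; removing 6–9 disconnects 6 from 9 — these are bridges.

11-6, 6-9, 7-8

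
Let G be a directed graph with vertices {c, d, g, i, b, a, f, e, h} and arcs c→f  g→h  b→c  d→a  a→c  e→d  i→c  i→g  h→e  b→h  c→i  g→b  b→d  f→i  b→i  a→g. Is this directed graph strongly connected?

Yes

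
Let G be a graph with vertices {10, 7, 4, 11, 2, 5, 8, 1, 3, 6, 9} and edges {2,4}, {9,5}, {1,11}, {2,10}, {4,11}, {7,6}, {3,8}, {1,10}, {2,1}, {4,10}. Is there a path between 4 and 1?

Yes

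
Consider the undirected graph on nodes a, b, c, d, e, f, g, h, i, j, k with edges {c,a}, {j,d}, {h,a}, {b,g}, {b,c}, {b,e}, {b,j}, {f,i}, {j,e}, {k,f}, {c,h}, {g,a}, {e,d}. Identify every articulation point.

b, f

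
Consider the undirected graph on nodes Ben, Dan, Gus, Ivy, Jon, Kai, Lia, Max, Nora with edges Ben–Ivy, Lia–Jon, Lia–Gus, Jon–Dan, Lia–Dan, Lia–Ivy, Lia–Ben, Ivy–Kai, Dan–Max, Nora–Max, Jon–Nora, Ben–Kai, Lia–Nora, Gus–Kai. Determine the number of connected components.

Starting from Ben we can reach Ben, Dan, Gus, Ivy, Jon, Kai, Lia, Max, Nora. That is one component of size 9.
Total: 1 component.

1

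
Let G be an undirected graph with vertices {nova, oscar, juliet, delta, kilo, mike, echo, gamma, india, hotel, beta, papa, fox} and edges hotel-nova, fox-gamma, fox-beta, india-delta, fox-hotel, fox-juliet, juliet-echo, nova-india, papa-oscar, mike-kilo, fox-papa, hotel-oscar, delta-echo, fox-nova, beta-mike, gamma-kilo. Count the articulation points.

1

Removing fox increases the component count from 1 to 2, so fox is a cut vertex.
By contrast removing gamma leaves 1 component; it is not a cut vertex. No other vertex is a cut vertex either.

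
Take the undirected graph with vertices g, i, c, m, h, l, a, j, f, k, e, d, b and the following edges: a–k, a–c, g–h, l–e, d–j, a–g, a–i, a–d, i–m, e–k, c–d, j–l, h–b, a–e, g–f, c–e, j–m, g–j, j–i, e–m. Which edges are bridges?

The edges on the cycle a-g-j-l-e-k-a are not bridges since each lies on that cycle.
But removing g–f disconnects g from f; removing g–h disconnects g from h; removing b–h disconnects b from h — these are bridges.

b-h, f-g, g-h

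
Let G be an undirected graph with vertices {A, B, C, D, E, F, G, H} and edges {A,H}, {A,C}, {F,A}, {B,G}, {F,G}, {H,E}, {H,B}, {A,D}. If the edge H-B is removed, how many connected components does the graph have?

1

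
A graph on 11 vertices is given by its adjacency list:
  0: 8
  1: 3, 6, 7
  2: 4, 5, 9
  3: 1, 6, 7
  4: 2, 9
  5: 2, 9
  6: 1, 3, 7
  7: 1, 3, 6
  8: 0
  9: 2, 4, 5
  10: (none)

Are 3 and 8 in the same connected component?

No

The component containing 3 is {1, 3, 6, 7}, and 8 is not in it.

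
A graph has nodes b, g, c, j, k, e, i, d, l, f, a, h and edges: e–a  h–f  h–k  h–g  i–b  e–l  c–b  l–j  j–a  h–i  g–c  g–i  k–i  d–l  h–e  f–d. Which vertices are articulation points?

Removing h increases the component count from 1 to 2, so h is a cut vertex.
By contrast removing a leaves 1 component; it is not a cut vertex. No other vertex is a cut vertex either.

h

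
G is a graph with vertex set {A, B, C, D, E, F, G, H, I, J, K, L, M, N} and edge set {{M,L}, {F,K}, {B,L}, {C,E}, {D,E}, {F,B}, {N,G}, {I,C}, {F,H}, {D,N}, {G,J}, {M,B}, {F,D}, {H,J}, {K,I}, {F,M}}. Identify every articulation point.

Removing F increases the component count from 2 to 3, so F is a cut vertex.
By contrast removing G leaves 2 components; it is not a cut vertex. No other vertex is a cut vertex either.

F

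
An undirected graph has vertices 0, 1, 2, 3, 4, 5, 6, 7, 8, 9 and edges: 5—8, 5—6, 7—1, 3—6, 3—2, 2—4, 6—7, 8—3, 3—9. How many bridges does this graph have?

The edges on the cycle 5-8-3-6-5 are not bridges since each lies on that cycle.
But removing 6—7 disconnects 6 from 7; removing 7—1 disconnects 7 from 1; removing 2—4 disconnects 2 from 4; removing 9—3 disconnects 9 from 3 — these are bridges.
In total 5 edges are bridges.

5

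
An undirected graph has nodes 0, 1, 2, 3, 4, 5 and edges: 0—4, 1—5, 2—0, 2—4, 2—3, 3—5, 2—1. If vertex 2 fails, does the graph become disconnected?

Yes

Deleting 2 raises the number of components from 1 to 2, so 2 is a cut vertex.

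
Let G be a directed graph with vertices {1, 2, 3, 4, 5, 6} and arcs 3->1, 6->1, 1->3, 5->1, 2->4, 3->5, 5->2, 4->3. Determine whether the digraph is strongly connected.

There is no directed path from 3 to 6, so the graph is not strongly connected.

No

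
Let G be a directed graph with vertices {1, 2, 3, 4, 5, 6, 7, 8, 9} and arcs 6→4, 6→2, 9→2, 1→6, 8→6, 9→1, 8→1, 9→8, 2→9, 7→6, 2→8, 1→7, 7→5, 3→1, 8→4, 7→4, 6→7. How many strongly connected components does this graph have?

{1, 2, 6, 7, 8, 9} are all mutually reachable — one SCC of size 6.
{4} is an SCC by itself.
{3} is an SCC by itself.
{5} is an SCC by itself.
That gives 4 strongly connected components.

4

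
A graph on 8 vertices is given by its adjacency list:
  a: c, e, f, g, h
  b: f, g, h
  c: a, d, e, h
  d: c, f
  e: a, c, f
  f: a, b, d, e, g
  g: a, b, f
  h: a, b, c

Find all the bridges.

The edges on the cycle c-e-a-c are not bridges since each lies on that cycle.
Every edge lies on some cycle, so there are no bridges.

none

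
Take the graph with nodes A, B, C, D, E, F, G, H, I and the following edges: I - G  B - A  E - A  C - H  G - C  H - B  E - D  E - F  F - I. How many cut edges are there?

1

The edges on the cycle E-F-I-G-C-H-B-A-E are not bridges since each lies on that cycle.
But removing E - D disconnects E from D — this is a bridge.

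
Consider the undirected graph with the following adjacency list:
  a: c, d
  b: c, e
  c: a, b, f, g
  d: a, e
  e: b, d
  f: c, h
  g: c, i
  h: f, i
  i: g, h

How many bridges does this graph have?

The edges on the cycle c-f-h-i-g-c are not bridges since each lies on that cycle.
Every edge lies on some cycle, so there are no bridges.

0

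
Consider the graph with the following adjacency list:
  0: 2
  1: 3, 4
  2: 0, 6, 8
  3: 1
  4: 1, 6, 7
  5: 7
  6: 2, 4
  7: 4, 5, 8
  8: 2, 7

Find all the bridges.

0-2, 1-3, 1-4, 5-7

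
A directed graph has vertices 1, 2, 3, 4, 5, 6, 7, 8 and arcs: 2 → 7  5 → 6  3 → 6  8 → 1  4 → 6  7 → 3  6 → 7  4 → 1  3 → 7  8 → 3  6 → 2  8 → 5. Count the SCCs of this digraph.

5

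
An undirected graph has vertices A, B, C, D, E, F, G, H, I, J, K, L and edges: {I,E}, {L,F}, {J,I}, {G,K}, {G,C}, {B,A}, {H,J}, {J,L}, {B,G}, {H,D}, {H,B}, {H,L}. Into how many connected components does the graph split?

Starting from A we can reach A, B, C, D, E, F, G, H, I, J, K, L. That is one component of size 12.
Total: 1 component.

1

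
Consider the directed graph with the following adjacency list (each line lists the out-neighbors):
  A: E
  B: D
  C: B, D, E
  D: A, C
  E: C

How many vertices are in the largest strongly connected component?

{A, B, C, D, E} are all mutually reachable — one SCC of size 5.
The largest has 5 vertices.

5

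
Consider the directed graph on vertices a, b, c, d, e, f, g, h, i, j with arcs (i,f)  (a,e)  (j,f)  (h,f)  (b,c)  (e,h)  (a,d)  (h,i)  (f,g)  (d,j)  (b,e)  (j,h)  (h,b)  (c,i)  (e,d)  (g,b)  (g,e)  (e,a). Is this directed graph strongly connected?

From d we can reach every vertex (a, b, c, d, e, f, g, h, i, j), and every vertex can reach d (a, b, c, d, e, f, g, h, i, j). So the whole graph is one strongly connected component.

Yes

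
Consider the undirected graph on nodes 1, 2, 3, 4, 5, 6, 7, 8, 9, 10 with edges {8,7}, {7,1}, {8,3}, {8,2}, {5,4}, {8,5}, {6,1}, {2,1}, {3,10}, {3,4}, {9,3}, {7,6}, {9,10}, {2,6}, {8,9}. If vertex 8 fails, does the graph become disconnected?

Yes

Deleting 8 raises the number of components from 1 to 2, so 8 is a cut vertex.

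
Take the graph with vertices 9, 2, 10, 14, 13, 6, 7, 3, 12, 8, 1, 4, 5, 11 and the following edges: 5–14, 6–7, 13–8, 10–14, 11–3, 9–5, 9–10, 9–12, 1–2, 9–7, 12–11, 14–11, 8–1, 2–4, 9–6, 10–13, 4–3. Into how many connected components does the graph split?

1

Starting from 1 we can reach 1, 2, 3, 4, 5, 6, 7, 8, 9, 10, 11, 12, 13, 14. That is one component of size 14.
Total: 1 component.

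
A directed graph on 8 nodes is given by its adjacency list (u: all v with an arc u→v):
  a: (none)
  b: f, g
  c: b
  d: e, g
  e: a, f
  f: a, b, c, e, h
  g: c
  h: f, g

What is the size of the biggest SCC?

{b, c, e, f, g, h} are all mutually reachable — one SCC of size 6.
{a} is an SCC by itself.
{d} is an SCC by itself.
The largest has 6 vertices.

6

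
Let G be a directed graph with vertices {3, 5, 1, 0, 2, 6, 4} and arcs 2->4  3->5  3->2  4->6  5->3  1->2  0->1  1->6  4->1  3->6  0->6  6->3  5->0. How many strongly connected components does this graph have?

1

{0, 1, 2, 3, 4, 5, 6} are all mutually reachable — one SCC of size 7.
That gives 1 strongly connected component.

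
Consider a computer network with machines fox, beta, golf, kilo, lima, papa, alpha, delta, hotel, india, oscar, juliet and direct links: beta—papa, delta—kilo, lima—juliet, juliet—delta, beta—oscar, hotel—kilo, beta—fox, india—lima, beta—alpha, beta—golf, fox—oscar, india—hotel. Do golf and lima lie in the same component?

The component containing golf is {fox, beta, golf, papa, alpha, oscar}, and lima is not in it.

No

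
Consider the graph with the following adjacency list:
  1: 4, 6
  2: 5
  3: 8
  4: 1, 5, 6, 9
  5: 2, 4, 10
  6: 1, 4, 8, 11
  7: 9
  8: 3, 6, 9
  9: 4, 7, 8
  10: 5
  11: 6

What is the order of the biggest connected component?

Starting from 1 we can reach 1, 2, 3, 4, 5, 6, 7, 8, 9, 10, 11. That is one component of size 11.
The largest has 11 vertices.

11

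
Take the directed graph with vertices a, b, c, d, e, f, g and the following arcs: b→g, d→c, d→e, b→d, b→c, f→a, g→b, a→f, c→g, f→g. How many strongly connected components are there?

{b, c, d, g} are all mutually reachable — one SCC of size 4.
{a, f} are all mutually reachable — one SCC of size 2.
{e} is an SCC by itself.
That gives 3 strongly connected components.

3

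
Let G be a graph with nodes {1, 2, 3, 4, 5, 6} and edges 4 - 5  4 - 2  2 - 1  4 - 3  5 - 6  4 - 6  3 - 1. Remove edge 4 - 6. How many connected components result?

4 and 6 are still connected via 4-5-6, so the component count stays at 1.

1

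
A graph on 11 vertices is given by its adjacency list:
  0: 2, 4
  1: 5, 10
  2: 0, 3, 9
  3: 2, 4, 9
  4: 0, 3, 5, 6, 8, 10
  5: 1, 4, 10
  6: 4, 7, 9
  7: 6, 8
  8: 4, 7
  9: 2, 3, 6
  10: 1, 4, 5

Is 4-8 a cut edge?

No

After removing 4-8, the path 4-6-7-8 still connects them, so the edge is not a bridge.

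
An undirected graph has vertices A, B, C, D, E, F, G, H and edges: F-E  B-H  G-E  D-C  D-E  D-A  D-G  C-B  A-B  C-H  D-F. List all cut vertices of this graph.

D

Removing D increases the component count from 1 to 2, so D is a cut vertex.
By contrast removing A leaves 1 component; it is not a cut vertex. No other vertex is a cut vertex either.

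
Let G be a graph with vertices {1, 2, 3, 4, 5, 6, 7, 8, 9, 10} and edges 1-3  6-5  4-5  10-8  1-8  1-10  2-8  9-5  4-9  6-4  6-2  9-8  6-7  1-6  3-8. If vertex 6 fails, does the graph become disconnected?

Yes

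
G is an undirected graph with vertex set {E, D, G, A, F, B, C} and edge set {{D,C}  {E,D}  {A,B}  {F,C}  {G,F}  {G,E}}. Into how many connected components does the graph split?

2

Starting from A we can reach A, B. That is one component of size 2.
Starting from C we can reach C, D, E, F, G. That is one component of size 5.
Total: 2 components.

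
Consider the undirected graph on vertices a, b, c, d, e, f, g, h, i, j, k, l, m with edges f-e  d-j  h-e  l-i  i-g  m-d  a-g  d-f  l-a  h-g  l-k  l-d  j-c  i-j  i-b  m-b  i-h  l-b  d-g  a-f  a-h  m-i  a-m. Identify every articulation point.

j, l

Removing j increases the component count from 1 to 2, so j is a cut vertex.
Removing l increases the component count from 1 to 2, so l is a cut vertex.
By contrast removing m leaves 1 component; it is not a cut vertex. No other vertex is a cut vertex either.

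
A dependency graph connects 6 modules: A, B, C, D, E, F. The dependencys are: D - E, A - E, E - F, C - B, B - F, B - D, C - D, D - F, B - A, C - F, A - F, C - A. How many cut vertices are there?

Removing B, for instance, still leaves 1 component. No single vertex removal increases the component count — the graph has no articulation points.

0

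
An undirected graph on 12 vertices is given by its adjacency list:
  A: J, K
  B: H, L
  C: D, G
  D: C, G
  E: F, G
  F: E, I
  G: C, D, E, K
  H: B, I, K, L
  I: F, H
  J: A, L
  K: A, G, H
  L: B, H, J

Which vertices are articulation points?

Removing G increases the component count from 1 to 2, so G is a cut vertex.
By contrast removing H leaves 1 component; it is not a cut vertex. No other vertex is a cut vertex either.

G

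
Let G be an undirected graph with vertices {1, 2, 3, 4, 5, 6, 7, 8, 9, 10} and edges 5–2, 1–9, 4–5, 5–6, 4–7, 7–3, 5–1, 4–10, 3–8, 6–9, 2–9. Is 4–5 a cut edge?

Yes

Removing 4–5 leaves no path between 4 and 5: the component count goes from 1 to 2. So it is a bridge.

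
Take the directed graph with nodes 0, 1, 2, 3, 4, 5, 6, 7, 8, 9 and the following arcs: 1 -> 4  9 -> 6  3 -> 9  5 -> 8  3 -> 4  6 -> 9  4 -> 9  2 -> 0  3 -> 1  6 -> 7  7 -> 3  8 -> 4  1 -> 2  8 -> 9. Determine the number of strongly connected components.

5

{1, 3, 4, 6, 7, 9} are all mutually reachable — one SCC of size 6.
{5} is an SCC by itself.
{8} is an SCC by itself.
{2} is an SCC by itself.
{0} is an SCC by itself.
That gives 5 strongly connected components.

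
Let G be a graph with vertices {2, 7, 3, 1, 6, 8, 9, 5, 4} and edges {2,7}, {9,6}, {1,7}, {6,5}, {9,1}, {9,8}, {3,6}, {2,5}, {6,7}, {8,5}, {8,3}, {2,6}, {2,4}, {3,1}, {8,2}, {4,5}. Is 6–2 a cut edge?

No

After removing 6–2, the path 6-7-2 still connects them, so the edge is not a bridge.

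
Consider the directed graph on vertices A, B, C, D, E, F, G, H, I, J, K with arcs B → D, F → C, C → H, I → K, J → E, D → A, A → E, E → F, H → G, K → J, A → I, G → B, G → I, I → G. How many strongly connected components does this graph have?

{A, B, C, D, E, F, G, H, I, J, K} are all mutually reachable — one SCC of size 11.
That gives 1 strongly connected component.

1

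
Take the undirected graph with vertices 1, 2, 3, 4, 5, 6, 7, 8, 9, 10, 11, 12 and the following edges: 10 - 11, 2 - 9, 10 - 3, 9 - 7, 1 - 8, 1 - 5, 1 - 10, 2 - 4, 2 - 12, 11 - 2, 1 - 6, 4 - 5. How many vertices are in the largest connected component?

Starting from 1 we can reach 1, 2, 3, 4, 5, 6, 7, 8, 9, 10, 11, 12. That is one component of size 12.
The largest has 12 vertices.

12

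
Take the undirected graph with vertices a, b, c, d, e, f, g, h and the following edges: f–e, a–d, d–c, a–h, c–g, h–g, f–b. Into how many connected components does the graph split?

Starting from b we can reach b, e, f. That is one component of size 3.
Starting from a we can reach a, c, d, g, h. That is one component of size 5.
Total: 2 components.

2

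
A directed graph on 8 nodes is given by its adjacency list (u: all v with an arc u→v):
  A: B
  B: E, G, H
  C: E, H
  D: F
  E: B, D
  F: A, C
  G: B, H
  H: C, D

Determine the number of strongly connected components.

{A, B, C, D, E, F, G, H} are all mutually reachable — one SCC of size 8.
That gives 1 strongly connected component.

1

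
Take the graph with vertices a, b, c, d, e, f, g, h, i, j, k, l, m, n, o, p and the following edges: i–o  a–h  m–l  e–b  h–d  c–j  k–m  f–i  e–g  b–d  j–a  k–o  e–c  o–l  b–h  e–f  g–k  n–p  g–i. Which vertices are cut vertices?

e

Removing e increases the component count from 2 to 3, so e is a cut vertex.
By contrast removing n leaves 2 components; it is not a cut vertex. No other vertex is a cut vertex either.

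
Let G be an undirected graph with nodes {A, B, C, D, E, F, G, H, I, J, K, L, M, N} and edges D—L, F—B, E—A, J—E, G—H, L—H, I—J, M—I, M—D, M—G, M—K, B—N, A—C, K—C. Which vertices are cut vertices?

B, M

Removing B increases the component count from 2 to 3, so B is a cut vertex.
Removing M increases the component count from 2 to 3, so M is a cut vertex.
By contrast removing K leaves 2 components; it is not a cut vertex. No other vertex is a cut vertex either.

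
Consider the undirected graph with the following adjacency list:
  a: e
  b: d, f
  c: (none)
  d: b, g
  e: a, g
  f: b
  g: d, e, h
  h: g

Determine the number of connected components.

2

c is isolated — a component by itself.
Starting from a we can reach a, b, d, e, f, g, h. That is one component of size 7.
Total: 2 components.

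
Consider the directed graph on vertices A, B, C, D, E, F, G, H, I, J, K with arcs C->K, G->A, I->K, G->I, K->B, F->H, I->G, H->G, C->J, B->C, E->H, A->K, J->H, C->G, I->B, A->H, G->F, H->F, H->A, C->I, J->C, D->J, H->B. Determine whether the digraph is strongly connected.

No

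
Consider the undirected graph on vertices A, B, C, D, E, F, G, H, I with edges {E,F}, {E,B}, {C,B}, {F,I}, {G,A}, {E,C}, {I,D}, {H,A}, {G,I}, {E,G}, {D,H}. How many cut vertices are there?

1

Removing E increases the component count from 1 to 2, so E is a cut vertex.
By contrast removing F leaves 1 component; it is not a cut vertex. No other vertex is a cut vertex either.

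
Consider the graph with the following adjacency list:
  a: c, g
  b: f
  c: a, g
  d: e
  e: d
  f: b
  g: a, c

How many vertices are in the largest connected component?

3

Starting from b we can reach b, f. That is one component of size 2.
Starting from d we can reach d, e. That is one component of size 2.
Starting from a we can reach a, c, g. That is one component of size 3.
The largest has 3 vertices.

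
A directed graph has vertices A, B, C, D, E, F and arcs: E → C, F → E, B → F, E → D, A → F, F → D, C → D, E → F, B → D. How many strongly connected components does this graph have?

{E, F} are all mutually reachable — one SCC of size 2.
{B} is an SCC by itself.
{A} is an SCC by itself.
{D} is an SCC by itself.
{C} is an SCC by itself.
That gives 5 strongly connected components.

5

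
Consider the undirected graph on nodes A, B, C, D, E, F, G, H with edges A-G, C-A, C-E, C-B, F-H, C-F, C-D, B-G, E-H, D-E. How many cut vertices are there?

1

Removing C increases the component count from 1 to 2, so C is a cut vertex.
By contrast removing B leaves 1 component; it is not a cut vertex. No other vertex is a cut vertex either.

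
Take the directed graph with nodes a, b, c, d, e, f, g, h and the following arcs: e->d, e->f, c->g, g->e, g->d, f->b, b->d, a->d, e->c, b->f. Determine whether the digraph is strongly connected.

No

There is no directed path from a to c, so the graph is not strongly connected.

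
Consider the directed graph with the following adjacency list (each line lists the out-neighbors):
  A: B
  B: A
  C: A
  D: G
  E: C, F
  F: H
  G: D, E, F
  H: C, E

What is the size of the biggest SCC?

{E, F, H} are all mutually reachable — one SCC of size 3.
{A, B} are all mutually reachable — one SCC of size 2.
{D, G} are all mutually reachable — one SCC of size 2.
{C} is an SCC by itself.
The largest has 3 vertices.

3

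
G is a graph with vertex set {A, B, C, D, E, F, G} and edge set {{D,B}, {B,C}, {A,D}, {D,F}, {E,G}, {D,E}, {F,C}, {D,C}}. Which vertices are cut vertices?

D, E

Removing D increases the component count from 1 to 3, so D is a cut vertex.
Removing E increases the component count from 1 to 2, so E is a cut vertex.
By contrast removing C leaves 1 component; it is not a cut vertex. No other vertex is a cut vertex either.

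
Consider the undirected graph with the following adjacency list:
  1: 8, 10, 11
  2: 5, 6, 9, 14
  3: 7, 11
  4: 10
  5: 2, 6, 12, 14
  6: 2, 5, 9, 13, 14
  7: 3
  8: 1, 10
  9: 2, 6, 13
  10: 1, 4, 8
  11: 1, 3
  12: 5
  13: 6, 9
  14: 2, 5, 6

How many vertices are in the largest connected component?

Starting from 2 we can reach 2, 5, 6, 9, 12, 13, 14. That is one component of size 7.
Starting from 1 we can reach 1, 3, 4, 7, 8, 10, 11. That is one component of size 7.
The largest has 7 vertices.

7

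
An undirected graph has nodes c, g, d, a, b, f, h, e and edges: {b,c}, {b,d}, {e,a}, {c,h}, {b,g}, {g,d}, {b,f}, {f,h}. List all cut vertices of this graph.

b

Removing b increases the component count from 2 to 3, so b is a cut vertex.
By contrast removing d leaves 2 components; it is not a cut vertex. No other vertex is a cut vertex either.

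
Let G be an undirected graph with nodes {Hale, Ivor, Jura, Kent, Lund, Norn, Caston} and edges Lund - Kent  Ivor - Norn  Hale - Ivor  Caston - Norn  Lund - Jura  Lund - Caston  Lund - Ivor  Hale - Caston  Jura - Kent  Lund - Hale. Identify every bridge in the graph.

The edges on the cycle Lund-Jura-Kent-Lund are not bridges since each lies on that cycle.
Every edge lies on some cycle, so there are no bridges.

none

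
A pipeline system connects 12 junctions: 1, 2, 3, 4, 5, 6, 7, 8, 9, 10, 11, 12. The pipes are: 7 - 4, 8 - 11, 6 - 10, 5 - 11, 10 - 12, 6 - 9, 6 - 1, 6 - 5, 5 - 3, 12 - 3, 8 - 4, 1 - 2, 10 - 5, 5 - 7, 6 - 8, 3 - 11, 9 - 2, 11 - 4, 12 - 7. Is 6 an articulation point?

Deleting 6 raises the number of components from 1 to 2, so 6 is a cut vertex.

Yes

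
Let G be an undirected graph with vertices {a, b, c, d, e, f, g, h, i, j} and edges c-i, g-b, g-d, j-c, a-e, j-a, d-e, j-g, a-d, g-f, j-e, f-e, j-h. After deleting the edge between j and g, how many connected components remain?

1

j and g are still connected via j-e-f-g, so the component count stays at 1.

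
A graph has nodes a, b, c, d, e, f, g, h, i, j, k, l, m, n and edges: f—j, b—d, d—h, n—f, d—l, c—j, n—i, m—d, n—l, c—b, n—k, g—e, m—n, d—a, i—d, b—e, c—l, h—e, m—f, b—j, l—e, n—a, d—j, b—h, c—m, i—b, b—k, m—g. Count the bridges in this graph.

The edges on the cycle n-i-b-k-n are not bridges since each lies on that cycle.
Every edge lies on some cycle, so there are no bridges.

0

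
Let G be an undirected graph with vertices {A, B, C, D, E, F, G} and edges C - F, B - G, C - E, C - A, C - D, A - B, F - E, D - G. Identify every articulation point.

C

Removing C increases the component count from 1 to 2, so C is a cut vertex.
By contrast removing F leaves 1 component; it is not a cut vertex. No other vertex is a cut vertex either.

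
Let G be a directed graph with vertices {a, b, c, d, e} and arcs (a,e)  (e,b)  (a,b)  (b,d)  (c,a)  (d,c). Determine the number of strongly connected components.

1

{a, b, c, d, e} are all mutually reachable — one SCC of size 5.
That gives 1 strongly connected component.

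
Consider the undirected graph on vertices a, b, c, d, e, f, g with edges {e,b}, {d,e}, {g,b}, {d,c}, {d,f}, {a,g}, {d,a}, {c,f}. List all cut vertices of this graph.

Removing d increases the component count from 1 to 2, so d is a cut vertex.
By contrast removing b leaves 1 component; it is not a cut vertex. No other vertex is a cut vertex either.

d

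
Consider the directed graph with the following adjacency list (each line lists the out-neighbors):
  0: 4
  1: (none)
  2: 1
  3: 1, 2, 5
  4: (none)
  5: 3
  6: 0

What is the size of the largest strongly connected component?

2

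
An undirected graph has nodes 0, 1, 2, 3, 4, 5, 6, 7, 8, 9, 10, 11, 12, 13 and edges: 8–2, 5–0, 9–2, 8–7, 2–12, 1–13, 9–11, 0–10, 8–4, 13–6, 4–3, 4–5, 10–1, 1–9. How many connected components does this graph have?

1

Starting from 0 we can reach 0, 1, 2, 3, 4, 5, 6, 7, 8, 9, 10, 11, 12, 13. That is one component of size 14.
Total: 1 component.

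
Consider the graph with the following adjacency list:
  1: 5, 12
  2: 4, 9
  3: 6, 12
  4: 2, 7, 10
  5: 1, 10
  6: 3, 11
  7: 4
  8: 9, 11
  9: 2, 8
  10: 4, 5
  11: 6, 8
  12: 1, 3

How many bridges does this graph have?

The edges on the cycle 6-3-12-1-5-10-4-2-9-8-11-6 are not bridges since each lies on that cycle.
But removing 7-4 disconnects 7 from 4 — this is a bridge.

1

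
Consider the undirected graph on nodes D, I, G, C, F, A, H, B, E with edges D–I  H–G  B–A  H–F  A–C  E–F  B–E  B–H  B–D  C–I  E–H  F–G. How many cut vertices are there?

1

Removing B increases the component count from 1 to 2, so B is a cut vertex.
By contrast removing A leaves 1 component; it is not a cut vertex. No other vertex is a cut vertex either.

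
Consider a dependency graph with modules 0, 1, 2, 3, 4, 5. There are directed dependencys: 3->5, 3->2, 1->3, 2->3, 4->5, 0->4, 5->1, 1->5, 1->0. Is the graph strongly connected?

From 1 we can reach every vertex (0, 1, 2, 3, 4, 5), and every vertex can reach 1 (0, 1, 2, 3, 4, 5). So the whole graph is one strongly connected component.

Yes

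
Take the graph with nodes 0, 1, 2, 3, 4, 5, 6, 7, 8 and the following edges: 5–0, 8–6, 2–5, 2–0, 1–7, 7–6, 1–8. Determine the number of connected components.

3 is isolated — a component by itself.
4 is isolated — a component by itself.
Starting from 0 we can reach 0, 2, 5. That is one component of size 3.
Starting from 1 we can reach 1, 6, 7, 8. That is one component of size 4.
Total: 4 components.

4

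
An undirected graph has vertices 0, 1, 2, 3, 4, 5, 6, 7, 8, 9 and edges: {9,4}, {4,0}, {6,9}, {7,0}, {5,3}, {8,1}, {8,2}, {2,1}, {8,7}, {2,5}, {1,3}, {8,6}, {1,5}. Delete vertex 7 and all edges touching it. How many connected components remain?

With 7 gone, the remaining components are: {0, 1, 2, 3, 4, 5, 6, 8, 9}.
That is 1 component.

1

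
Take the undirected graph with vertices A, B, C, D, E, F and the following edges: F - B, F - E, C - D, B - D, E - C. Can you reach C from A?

The component containing A is {A}, and C is not in it.

No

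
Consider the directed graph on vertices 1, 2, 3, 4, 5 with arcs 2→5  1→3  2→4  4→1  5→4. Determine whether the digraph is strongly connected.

There is no directed path from 1 to 4, so the graph is not strongly connected.

No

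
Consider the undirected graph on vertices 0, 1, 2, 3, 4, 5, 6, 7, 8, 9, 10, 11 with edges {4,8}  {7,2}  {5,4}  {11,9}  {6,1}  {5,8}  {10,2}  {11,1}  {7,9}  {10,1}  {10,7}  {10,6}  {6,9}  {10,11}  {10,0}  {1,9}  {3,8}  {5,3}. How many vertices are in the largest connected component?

Starting from 3 we can reach 3, 4, 5, 8. That is one component of size 4.
Starting from 0 we can reach 0, 1, 2, 6, 7, 9, 10, 11. That is one component of size 8.
The largest has 8 vertices.

8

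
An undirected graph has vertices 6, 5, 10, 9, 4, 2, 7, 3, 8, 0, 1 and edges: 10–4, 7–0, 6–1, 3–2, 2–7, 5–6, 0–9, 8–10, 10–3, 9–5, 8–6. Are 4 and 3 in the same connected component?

Yes

From 4 we can reach 0, 1, 2, 3, 4, 5, 6, 7, 8, 9, 10, which includes 3.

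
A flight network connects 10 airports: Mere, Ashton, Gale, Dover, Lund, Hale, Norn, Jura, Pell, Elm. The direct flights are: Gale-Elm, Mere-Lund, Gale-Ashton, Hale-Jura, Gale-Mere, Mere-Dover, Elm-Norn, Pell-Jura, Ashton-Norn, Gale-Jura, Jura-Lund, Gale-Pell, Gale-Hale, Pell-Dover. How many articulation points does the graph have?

Removing Gale increases the component count from 1 to 2, so Gale is a cut vertex.
By contrast removing Pell leaves 1 component; it is not a cut vertex. No other vertex is a cut vertex either.

1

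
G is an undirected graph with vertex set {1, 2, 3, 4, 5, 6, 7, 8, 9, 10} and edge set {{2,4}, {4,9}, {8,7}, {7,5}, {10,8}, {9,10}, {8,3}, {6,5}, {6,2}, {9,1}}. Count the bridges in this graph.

The edges on the cycle 6-2-4-9-10-8-7-5-6 are not bridges since each lies on that cycle.
But removing 1-9 disconnects 1 from 9; removing 3-8 disconnects 3 from 8 — these are bridges.
That makes 2 bridges.

2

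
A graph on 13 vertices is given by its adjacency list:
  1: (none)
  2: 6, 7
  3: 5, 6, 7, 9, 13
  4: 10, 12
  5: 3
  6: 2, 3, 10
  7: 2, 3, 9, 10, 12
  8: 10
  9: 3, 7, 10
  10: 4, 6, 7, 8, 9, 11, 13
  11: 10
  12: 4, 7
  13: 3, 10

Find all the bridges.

10-11, 10-8, 3-5

The edges on the cycle 10-4-12-7-10 are not bridges since each lies on that cycle.
But removing 5-3 disconnects 5 from 3; removing 11-10 disconnects 11 from 10; removing 8-10 disconnects 8 from 10 — these are bridges.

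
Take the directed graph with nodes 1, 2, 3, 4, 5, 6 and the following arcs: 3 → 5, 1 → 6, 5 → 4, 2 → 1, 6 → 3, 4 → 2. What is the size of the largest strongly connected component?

{1, 2, 3, 4, 5, 6} are all mutually reachable — one SCC of size 6.
The largest has 6 vertices.

6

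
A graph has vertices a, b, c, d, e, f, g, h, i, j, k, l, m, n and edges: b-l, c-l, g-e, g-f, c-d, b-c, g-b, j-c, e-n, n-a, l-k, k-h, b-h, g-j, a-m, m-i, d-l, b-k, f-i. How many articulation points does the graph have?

Removing g increases the component count from 1 to 2, so g is a cut vertex.
By contrast removing l leaves 1 component; it is not a cut vertex. No other vertex is a cut vertex either.

1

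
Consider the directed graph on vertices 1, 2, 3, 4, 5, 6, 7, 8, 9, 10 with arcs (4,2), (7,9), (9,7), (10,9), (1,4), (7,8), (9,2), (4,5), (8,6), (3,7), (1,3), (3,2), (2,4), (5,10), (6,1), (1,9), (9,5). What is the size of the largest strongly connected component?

10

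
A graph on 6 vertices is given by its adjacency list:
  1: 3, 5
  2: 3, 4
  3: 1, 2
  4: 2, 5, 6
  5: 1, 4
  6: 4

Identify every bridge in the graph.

The edges on the cycle 1-5-4-2-3-1 are not bridges since each lies on that cycle.
But removing 4-6 disconnects 4 from 6 — this is a bridge.

4-6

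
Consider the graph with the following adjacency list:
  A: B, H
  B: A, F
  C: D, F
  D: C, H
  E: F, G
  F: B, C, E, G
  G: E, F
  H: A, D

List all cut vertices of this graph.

Removing F increases the component count from 1 to 2, so F is a cut vertex.
By contrast removing D leaves 1 component; it is not a cut vertex. No other vertex is a cut vertex either.

F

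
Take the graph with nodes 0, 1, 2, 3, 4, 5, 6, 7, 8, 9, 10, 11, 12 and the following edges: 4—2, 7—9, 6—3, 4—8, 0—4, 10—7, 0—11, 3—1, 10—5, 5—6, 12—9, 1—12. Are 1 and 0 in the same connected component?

No

The component containing 1 is {1, 3, 5, 6, 7, 9, 10, 12}, and 0 is not in it.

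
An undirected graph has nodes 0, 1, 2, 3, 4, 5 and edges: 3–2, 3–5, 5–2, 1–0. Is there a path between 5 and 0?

The component containing 5 is {2, 3, 5}, and 0 is not in it.

No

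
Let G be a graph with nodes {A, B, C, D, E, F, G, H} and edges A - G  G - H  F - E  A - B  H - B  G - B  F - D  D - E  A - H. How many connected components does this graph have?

C is isolated — a component by itself.
Starting from D we can reach D, E, F. That is one component of size 3.
Starting from A we can reach A, B, G, H. That is one component of size 4.
Total: 3 components.

3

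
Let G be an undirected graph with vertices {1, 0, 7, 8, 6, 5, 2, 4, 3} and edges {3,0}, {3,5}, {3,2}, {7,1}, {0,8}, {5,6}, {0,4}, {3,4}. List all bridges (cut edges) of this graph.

0-8, 1-7, 2-3, 3-5, 5-6

The edges on the cycle 3-0-4-3 are not bridges since each lies on that cycle.
But removing 5—6 disconnects 5 from 6; removing 3—2 disconnects 3 from 2; removing 3—5 disconnects 3 from 5; removing 1—7 disconnects 1 from 7 — these are bridges.
In total 5 edges are bridges.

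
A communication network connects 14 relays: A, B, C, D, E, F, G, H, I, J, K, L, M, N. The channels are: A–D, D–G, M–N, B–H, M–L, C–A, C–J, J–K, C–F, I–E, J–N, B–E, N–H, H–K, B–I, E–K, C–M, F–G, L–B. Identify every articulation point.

C

Removing C increases the component count from 1 to 2, so C is a cut vertex.
By contrast removing D leaves 1 component; it is not a cut vertex. No other vertex is a cut vertex either.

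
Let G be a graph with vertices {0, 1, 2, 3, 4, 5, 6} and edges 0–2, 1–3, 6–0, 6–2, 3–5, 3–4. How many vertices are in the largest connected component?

4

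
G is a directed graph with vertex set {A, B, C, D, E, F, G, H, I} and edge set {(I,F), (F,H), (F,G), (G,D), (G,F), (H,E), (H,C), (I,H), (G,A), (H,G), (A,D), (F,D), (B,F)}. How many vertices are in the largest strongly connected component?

3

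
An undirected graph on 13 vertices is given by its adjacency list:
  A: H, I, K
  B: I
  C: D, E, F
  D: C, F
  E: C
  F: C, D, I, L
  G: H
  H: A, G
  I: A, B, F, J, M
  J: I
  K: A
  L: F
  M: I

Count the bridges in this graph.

10

The edges on the cycle F-D-C-F are not bridges since each lies on that cycle.
But removing I-J disconnects I from J; removing K-A disconnects K from A; removing I-B disconnects I from B; removing F-I disconnects F from I — these are bridges.
In total 10 edges are bridges.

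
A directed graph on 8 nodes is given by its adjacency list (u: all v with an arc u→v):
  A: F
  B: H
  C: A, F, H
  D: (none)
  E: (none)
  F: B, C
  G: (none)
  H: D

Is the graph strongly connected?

No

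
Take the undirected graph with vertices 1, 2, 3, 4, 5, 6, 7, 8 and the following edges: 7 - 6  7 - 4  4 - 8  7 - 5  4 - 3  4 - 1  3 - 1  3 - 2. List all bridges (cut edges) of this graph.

The edges on the cycle 4-3-1-4 are not bridges since each lies on that cycle.
But removing 6 - 7 disconnects 6 from 7; removing 5 - 7 disconnects 5 from 7; removing 4 - 8 disconnects 4 from 8; removing 2 - 3 disconnects 2 from 3 — these are bridges.
In total 5 edges are bridges.

2-3, 4-7, 4-8, 5-7, 6-7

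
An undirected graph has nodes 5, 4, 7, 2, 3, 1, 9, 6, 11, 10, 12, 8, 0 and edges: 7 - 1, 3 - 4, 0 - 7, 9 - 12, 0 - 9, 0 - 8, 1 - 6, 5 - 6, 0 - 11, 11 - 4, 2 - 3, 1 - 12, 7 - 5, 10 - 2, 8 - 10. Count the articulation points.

1

Removing 0 increases the component count from 1 to 2, so 0 is a cut vertex.
By contrast removing 12 leaves 1 component; it is not a cut vertex. No other vertex is a cut vertex either.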